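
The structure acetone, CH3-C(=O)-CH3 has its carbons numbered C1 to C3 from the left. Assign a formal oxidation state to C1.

-3

Count +1 for every bond to an atom more electronegative than carbon and −1 for every bond to one less electronegative; C–C bonds are 0.
C1 has one bond to H (-1), one bond to H (-1), one bond to H (-1), one bond to C (0).
Oxidation state = -1 − 1 − 1 + 0 = -3.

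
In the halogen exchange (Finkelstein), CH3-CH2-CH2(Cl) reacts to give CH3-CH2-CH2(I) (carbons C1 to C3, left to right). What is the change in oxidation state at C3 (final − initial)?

0

Before: C3 has 1 bond to C, 2 bonds to H, 1 bond to Cl → oxidation state -1.
After: C3 has 1 bond to C, 2 bonds to H, 1 bond to I → oxidation state -1.
Δ = -1 − (-1) = 0, so no net redox change at C3.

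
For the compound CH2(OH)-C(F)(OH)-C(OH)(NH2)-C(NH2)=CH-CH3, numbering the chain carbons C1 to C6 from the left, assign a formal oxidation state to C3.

+2

C3 has one bond to C (0), one bond to C (0), one bond to O (+1), one bond to N (+1).
Oxidation state = 0 + 0 + 1 + 1 = +2.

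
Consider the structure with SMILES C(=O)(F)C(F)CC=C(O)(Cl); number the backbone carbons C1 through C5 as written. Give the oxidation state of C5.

+2

Count +1 for every bond to an atom more electronegative than carbon and −1 for every bond to one less electronegative; C–C bonds are 0.
C5 has a double bond to C (2×0 = 0), one bond to O (+1), one bond to Cl (+1).
Oxidation state = 0 + 1 + 1 = +2.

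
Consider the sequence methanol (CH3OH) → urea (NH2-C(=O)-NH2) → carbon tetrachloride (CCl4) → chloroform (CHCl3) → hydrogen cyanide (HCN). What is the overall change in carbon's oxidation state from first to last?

Carbon oxidation states along the series — methanol: -2, urea: +4, carbon tetrachloride: +4, chloroform: +2, hydrogen cyanide: +2.
Net change = +2 − (-2) = +4.

+4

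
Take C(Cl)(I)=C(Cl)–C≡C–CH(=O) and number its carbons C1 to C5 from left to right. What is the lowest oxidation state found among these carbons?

0

Tallying each carbon's bonds:
C1: 2C, 1Cl, 1I → 0 + 1 + 1 = +2
C2: 3C, 1Cl → 0 + 1 = +1
C3: 4C → 0 = 0
C4: 4C → 0 = 0
C5: 1C, 1H, 2O → 0 − 1 + 2 = +1
The lowest value is 0.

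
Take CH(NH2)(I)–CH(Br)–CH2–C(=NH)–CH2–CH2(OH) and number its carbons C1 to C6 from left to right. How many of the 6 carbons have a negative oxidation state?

3

Tallying each carbon's bonds:
C1: 1C, 1H, 1N, 1I → 0 − 1 + 1 + 1 = +1
C2: 2C, 1H, 1Br → 0 − 1 + 1 = 0
C3: 2C, 2H → 0 − 2 = -2
C4: 2C, 2N → 0 + 2 = +2
C5: 2C, 2H → 0 − 2 = -2
C6: 1C, 2H, 1O → 0 − 2 + 1 = -1
3 carbons (C3, C5, C6) meet the condition.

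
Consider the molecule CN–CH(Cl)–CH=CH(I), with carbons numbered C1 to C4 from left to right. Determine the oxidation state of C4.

Bonds to more-electronegative neighbours contribute +1 each, bonds to H or metals contribute −1 each, and C–C bonds contribute 0.
C4 has a double bond to C (2×0 = 0), one bond to H (-1), one bond to I (+1).
Oxidation state = 0 − 1 + 1 = 0.

0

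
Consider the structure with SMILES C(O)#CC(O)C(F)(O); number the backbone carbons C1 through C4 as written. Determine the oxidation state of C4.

C4 has one bond to C (0), one bond to F (+1), one bond to O (+1), one bond to H (-1).
Oxidation state = 0 + 1 + 1 − 1 = +1.

+1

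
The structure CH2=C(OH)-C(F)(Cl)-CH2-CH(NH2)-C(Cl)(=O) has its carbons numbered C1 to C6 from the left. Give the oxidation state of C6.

C6 has one bond to C (0), one bond to Cl (+1), a double bond to O (2×+1 = +2).
Oxidation state = 0 + 1 + 2 = +3.

+3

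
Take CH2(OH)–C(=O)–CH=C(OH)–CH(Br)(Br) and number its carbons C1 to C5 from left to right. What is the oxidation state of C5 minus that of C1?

C5: 1C, 1H, 2Br → 0 − 1 + 2 = +1
C1: 1C, 2H, 1O → 0 − 2 + 1 = -1
Difference: +1 − (-1) = +2.

+2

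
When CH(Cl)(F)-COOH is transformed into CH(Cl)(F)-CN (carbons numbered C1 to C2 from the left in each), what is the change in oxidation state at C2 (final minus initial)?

0

Before: C2 has 1 bond to C, 3 bonds to O → oxidation state +3.
After: C2 has 1 bond to C, 3 bonds to N → oxidation state +3.
Δ = +3 − (+3) = 0, so no net redox change at C2.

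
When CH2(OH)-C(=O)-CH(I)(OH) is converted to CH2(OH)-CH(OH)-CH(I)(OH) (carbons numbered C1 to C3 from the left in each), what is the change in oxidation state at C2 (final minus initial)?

-2

Before: C2 has 2 bonds to C, 2 bonds to O → oxidation state +2.
After: C2 has 2 bonds to C, 1 bond to H, 1 bond to O → oxidation state 0.
Δ = 0 − (+2) = -2, so this is a reduction at C2.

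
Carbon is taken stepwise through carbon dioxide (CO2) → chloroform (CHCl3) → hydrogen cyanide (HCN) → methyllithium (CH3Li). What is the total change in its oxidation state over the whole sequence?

Carbon oxidation states along the series — carbon dioxide: +4, chloroform: +2, hydrogen cyanide: +2, methyllithium: -4.
Net change = -4 − (+4) = -8.

-8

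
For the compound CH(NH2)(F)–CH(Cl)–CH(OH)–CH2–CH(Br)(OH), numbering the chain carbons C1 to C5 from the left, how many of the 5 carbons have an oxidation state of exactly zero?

2

Tallying each carbon's bonds:
C1: 1C, 1H, 1N, 1F → 0 − 1 + 1 + 1 = +1
C2: 2C, 1H, 1Cl → 0 − 1 + 1 = 0
C3: 2C, 1H, 1O → 0 − 1 + 1 = 0
C4: 2C, 2H → 0 − 2 = -2
C5: 1C, 1H, 1O, 1Br → 0 − 1 + 1 + 1 = +1
2 carbons (C2, C3) meet the condition.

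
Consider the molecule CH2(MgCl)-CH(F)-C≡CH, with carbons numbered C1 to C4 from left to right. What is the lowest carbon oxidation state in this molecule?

-3

Tallying each carbon's bonds:
C1: 1C, 2H, 1Mg → 0 − 2 − 1 = -3
C2: 2C, 1H, 1F → 0 − 1 + 1 = 0
C3: 4C → 0 = 0
C4: 3C, 1H → 0 − 1 = -1
The lowest value is -3.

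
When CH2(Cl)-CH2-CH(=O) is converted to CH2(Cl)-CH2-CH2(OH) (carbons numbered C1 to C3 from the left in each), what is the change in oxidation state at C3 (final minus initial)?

Before: C3 has 1 bond to C, 1 bond to H, 2 bonds to O → oxidation state +1.
After: C3 has 1 bond to C, 2 bonds to H, 1 bond to O → oxidation state -1.
Δ = -1 − (+1) = -2, so this is a reduction at C3.

-2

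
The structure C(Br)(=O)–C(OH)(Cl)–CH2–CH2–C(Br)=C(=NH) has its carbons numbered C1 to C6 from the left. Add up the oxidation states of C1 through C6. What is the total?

Tallying each carbon's bonds:
C1: 1C, 2O, 1Br → 0 + 2 + 1 = +3
C2: 2C, 1O, 1Cl → 0 + 1 + 1 = +2
C3: 2C, 2H → 0 − 2 = -2
C4: 2C, 2H → 0 − 2 = -2
C5: 3C, 1Br → 0 + 1 = +1
C6: 2C, 2N → 0 + 2 = +2
Sum = +3 + 2 − 2 − 2 + 1 + 2 = +4.

+4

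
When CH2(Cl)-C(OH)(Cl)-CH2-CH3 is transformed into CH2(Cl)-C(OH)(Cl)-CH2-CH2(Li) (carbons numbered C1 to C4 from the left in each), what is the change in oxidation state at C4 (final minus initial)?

Before: C4 has 1 bond to C, 3 bonds to H → oxidation state -3.
After: C4 has 1 bond to C, 2 bonds to H, 1 bond to Li → oxidation state -3.
Δ = -3 − (-3) = 0, so no net redox change at C4.

0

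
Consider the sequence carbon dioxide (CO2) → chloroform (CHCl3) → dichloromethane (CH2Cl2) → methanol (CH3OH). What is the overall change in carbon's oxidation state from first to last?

-6

Carbon oxidation states along the series — carbon dioxide: +4, chloroform: +2, dichloromethane: 0, methanol: -2.
Net change = -2 − (+4) = -6.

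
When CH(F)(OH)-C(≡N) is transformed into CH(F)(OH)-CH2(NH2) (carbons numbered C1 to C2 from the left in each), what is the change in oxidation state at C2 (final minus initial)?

-4

Before: C2 has 1 bond to C, 3 bonds to N → oxidation state +3.
After: C2 has 1 bond to C, 2 bonds to H, 1 bond to N → oxidation state -1.
Δ = -1 − (+3) = -4, so this is a reduction at C2.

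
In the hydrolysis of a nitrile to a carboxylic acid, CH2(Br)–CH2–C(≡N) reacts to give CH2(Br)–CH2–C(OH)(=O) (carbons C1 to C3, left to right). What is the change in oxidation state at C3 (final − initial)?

0

Before: C3 has 1 bond to C, 3 bonds to N → oxidation state +3.
After: C3 has 1 bond to C, 3 bonds to O → oxidation state +3.
Δ = +3 − (+3) = 0, so no net redox change at C3.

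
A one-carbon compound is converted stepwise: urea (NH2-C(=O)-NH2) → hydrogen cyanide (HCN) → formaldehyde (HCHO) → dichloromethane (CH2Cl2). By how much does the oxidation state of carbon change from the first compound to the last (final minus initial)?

Carbon oxidation states along the series — urea: +4, hydrogen cyanide: +2, formaldehyde: 0, dichloromethane: 0.
Net change = 0 − (+4) = -4.

-4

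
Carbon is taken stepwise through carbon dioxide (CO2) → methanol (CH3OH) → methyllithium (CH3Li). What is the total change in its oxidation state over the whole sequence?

Carbon oxidation states along the series — carbon dioxide: +4, methanol: -2, methyllithium: -4.
Net change = -4 − (+4) = -8.

-8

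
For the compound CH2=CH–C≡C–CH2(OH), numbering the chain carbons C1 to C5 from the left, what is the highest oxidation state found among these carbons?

Tallying each carbon's bonds:
C1: 2C, 2H → 0 − 2 = -2
C2: 3C, 1H → 0 − 1 = -1
C3: 4C → 0 = 0
C4: 4C → 0 = 0
C5: 1C, 2H, 1O → 0 − 2 + 1 = -1
The highest value is 0.

0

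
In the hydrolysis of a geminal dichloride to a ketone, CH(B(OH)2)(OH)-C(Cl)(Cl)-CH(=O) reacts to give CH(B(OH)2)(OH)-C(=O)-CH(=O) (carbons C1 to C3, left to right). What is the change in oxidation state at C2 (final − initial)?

Before: C2 has 2 bonds to C, 2 bonds to Cl → oxidation state +2.
After: C2 has 2 bonds to C, 2 bonds to O → oxidation state +2.
Δ = +2 − (+2) = 0, so no net redox change at C2.

0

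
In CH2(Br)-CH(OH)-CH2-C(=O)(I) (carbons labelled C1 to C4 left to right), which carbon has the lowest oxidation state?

C3

Assign +1 per bond to O/N/halogen, −1 per bond to H or an electropositive element, and 0 per bond to carbon. Tallying each carbon:
C1: 1C, 2H, 1Br → 0 − 2 + 1 = -1
C2: 2C, 1H, 1O → 0 − 1 + 1 = 0
C3: 2C, 2H → 0 − 2 = -2
C4: 1C, 2O, 1I → 0 + 2 + 1 = +3
The most reduced carbon is C3 at -2.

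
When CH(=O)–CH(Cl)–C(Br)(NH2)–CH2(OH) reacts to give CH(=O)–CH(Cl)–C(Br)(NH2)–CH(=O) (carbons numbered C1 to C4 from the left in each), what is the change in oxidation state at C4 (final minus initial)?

Before: C4 has 1 bond to C, 2 bonds to H, 1 bond to O → oxidation state -1.
After: C4 has 1 bond to C, 1 bond to H, 2 bonds to O → oxidation state +1.
Δ = +1 − (-1) = +2, so this is an oxidation at C4.

+2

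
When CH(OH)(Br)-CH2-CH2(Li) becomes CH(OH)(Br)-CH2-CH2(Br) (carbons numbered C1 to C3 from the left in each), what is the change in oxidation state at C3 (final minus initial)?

Before: C3 has 1 bond to C, 2 bonds to H, 1 bond to Li → oxidation state -3.
After: C3 has 1 bond to C, 2 bonds to H, 1 bond to Br → oxidation state -1.
Δ = -1 − (-3) = +2, so this is an oxidation at C3.

+2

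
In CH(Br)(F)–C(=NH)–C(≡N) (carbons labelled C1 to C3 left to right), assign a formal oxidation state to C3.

+3

C3 has one bond to C (0), a triple bond to N (3×+1 = +3).
Oxidation state = 0 + 3 = +3.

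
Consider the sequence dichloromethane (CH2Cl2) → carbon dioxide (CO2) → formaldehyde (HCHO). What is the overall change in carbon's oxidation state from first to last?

Carbon oxidation states along the series — dichloromethane: 0, carbon dioxide: +4, formaldehyde: 0.
Net change = 0 − (0) = 0.

0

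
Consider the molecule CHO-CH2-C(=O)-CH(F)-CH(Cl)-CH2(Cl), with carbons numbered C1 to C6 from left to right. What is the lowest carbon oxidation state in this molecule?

Each bond to a more electronegative atom (O, N, halogen) counts +1, each bond to a less electronegative atom (H, metal, B, Si) counts −1, and each C–C bond counts 0. Tallying each carbon:
C1: 1C, 1H, 2O → 0 − 1 + 2 = +1
C2: 2C, 2H → 0 − 2 = -2
C3: 2C, 2O → 0 + 2 = +2
C4: 2C, 1H, 1F → 0 − 1 + 1 = 0
C5: 2C, 1H, 1Cl → 0 − 1 + 1 = 0
C6: 1C, 2H, 1Cl → 0 − 2 + 1 = -1
The lowest value is -2.

-2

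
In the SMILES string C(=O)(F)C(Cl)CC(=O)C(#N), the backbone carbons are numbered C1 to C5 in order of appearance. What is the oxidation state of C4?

+2

Assign +1 per bond to O/N/halogen, −1 per bond to H or an electropositive element, and 0 per bond to carbon.
C4 has one bond to C (0), one bond to C (0), a double bond to O (2×+1 = +2).
Oxidation state = 0 + 0 + 2 = +2.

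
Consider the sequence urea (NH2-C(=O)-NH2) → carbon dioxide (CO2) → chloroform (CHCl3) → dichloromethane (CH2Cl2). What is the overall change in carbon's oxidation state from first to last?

-4

Carbon oxidation states along the series — urea: +4, carbon dioxide: +4, chloroform: +2, dichloromethane: 0.
Net change = 0 − (+4) = -4.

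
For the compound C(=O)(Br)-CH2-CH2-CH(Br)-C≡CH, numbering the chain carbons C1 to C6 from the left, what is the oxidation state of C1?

+3

Each bond to a more electronegative atom (O, N, halogen) counts +1, each bond to a less electronegative atom (H, metal, B, Si) counts −1, and each C–C bond counts 0.
C1 has one bond to C (0), a double bond to O (2×+1 = +2), one bond to Br (+1).
Oxidation state = 0 + 2 + 1 = +3.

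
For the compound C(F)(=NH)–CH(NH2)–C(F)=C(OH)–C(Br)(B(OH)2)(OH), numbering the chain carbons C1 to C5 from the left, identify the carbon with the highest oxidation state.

C1

Tallying each carbon's bonds:
C1: 1C, 2N, 1F → 0 + 2 + 1 = +3
C2: 2C, 1H, 1N → 0 − 1 + 1 = 0
C3: 3C, 1F → 0 + 1 = +1
C4: 3C, 1O → 0 + 1 = +1
C5: 1C, 1O, 1Br, 1B → 0 + 1 + 1 − 1 = +1
The most oxidised carbon is C1 at +3.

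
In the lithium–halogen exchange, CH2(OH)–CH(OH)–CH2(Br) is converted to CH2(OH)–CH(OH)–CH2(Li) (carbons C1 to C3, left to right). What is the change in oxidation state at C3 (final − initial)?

-2

Before: C3 has 1 bond to C, 2 bonds to H, 1 bond to Br → oxidation state -1.
After: C3 has 1 bond to C, 2 bonds to H, 1 bond to Li → oxidation state -3.
Δ = -3 − (-1) = -2, so this is a reduction at C3.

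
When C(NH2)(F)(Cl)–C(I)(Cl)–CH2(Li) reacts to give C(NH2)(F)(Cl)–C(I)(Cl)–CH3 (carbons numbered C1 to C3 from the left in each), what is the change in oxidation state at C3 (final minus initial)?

Before: C3 has 1 bond to C, 2 bonds to H, 1 bond to Li → oxidation state -3.
After: C3 has 1 bond to C, 3 bonds to H → oxidation state -3.
Δ = -3 − (-3) = 0, so no net redox change at C3.

0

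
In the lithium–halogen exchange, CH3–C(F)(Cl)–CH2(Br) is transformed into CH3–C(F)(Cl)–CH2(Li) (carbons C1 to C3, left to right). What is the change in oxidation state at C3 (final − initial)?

Before: C3 has 1 bond to C, 2 bonds to H, 1 bond to Br → oxidation state -1.
After: C3 has 1 bond to C, 2 bonds to H, 1 bond to Li → oxidation state -3.
Δ = -3 − (-1) = -2, so this is a reduction at C3.

-2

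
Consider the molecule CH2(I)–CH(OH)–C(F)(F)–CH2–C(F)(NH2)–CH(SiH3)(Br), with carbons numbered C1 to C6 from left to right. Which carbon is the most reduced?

Bonds to more-electronegative neighbours contribute +1 each, bonds to H or metals contribute −1 each, and C–C bonds contribute 0. Tallying each carbon:
C1: 1C, 2H, 1I → 0 − 2 + 1 = -1
C2: 2C, 1H, 1O → 0 − 1 + 1 = 0
C3: 2C, 2F → 0 + 2 = +2
C4: 2C, 2H → 0 − 2 = -2
C5: 2C, 1N, 1F → 0 + 1 + 1 = +2
C6: 1C, 1H, 1Br, 1Si → 0 − 1 + 1 − 1 = -1
The most reduced carbon is C4 at -2.

C4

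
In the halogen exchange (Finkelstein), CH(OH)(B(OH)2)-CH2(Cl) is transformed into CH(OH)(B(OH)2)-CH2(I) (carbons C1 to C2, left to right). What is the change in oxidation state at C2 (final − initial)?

Before: C2 has 1 bond to C, 2 bonds to H, 1 bond to Cl → oxidation state -1.
After: C2 has 1 bond to C, 2 bonds to H, 1 bond to I → oxidation state -1.
Δ = -1 − (-1) = 0, so no net redox change at C2.

0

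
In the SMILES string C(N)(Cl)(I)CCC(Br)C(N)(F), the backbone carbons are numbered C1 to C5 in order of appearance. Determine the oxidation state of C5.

Bonds to more-electronegative neighbours contribute +1 each, bonds to H or metals contribute −1 each, and C–C bonds contribute 0.
C5 has one bond to C (0), one bond to N (+1), one bond to F (+1), one bond to H (-1).
Oxidation state = 0 + 1 + 1 − 1 = +1.

+1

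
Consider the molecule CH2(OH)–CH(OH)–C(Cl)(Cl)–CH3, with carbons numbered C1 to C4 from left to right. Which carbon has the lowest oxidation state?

Tallying each carbon's bonds:
C1: 1C, 2H, 1O → 0 − 2 + 1 = -1
C2: 2C, 1H, 1O → 0 − 1 + 1 = 0
C3: 2C, 2Cl → 0 + 2 = +2
C4: 1C, 3H → 0 − 3 = -3
The most reduced carbon is C4 at -3.

C4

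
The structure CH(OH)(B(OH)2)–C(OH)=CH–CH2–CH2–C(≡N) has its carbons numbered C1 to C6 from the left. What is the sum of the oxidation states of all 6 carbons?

-2

Count +1 for every bond to an atom more electronegative than carbon and −1 for every bond to one less electronegative; C–C bonds are 0. Tallying each carbon:
C1: 1C, 1H, 1O, 1B → 0 − 1 + 1 − 1 = -1
C2: 3C, 1O → 0 + 1 = +1
C3: 3C, 1H → 0 − 1 = -1
C4: 2C, 2H → 0 − 2 = -2
C5: 2C, 2H → 0 − 2 = -2
C6: 1C, 3N → 0 + 3 = +3
Sum = -1 + 1 − 1 − 2 − 2 + 3 = -2.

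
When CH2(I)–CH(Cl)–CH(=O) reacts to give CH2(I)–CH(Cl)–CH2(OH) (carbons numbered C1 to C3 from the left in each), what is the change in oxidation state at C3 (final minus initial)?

-2

Before: C3 has 1 bond to C, 1 bond to H, 2 bonds to O → oxidation state +1.
After: C3 has 1 bond to C, 2 bonds to H, 1 bond to O → oxidation state -1.
Δ = -1 − (+1) = -2, so this is a reduction at C3.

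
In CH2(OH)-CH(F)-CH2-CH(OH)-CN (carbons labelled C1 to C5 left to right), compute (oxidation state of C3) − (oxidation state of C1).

C3: 2C, 2H → 0 − 2 = -2
C1: 1C, 2H, 1O → 0 − 2 + 1 = -1
Difference: -2 − (-1) = -1.

-1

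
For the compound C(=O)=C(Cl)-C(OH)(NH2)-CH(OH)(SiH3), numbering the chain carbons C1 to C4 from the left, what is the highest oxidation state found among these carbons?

Each bond to a more electronegative atom (O, N, halogen) counts +1, each bond to a less electronegative atom (H, metal, B, Si) counts −1, and each C–C bond counts 0. Tallying each carbon:
C1: 2C, 2O → 0 + 2 = +2
C2: 3C, 1Cl → 0 + 1 = +1
C3: 2C, 1O, 1N → 0 + 1 + 1 = +2
C4: 1C, 1H, 1O, 1Si → 0 − 1 + 1 − 1 = -1
The highest value is +2.

+2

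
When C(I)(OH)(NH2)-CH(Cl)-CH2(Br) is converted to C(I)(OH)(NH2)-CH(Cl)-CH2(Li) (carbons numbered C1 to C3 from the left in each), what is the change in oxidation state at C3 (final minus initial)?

Before: C3 has 1 bond to C, 2 bonds to H, 1 bond to Br → oxidation state -1.
After: C3 has 1 bond to C, 2 bonds to H, 1 bond to Li → oxidation state -3.
Δ = -3 − (-1) = -2, so this is a reduction at C3.

-2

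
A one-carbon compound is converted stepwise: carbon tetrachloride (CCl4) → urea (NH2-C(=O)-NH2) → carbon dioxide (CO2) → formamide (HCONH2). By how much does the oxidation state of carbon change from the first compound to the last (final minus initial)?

-2

Carbon oxidation states along the series — carbon tetrachloride: +4, urea: +4, carbon dioxide: +4, formamide: +2.
Net change = +2 − (+4) = -2.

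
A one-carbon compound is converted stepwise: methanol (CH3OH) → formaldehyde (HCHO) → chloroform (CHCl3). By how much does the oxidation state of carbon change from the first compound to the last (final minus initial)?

+4

Carbon oxidation states along the series — methanol: -2, formaldehyde: 0, chloroform: +2.
Net change = +2 − (-2) = +4.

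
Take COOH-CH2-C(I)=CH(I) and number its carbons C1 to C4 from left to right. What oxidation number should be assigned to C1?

C1 has one bond to C (0), a double bond to O (2×+1 = +2), one bond to O (+1).
Oxidation state = 0 + 2 + 1 = +3.

+3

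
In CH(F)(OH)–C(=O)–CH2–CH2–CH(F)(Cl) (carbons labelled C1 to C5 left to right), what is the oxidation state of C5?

C5 has one bond to C (0), one bond to F (+1), one bond to Cl (+1), one bond to H (-1).
Oxidation state = 0 + 1 + 1 − 1 = +1.

+1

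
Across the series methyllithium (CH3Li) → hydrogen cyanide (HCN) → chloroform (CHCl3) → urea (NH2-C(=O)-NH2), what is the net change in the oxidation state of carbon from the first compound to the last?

Carbon oxidation states along the series — methyllithium: -4, hydrogen cyanide: +2, chloroform: +2, urea: +4.
Net change = +4 − (-4) = +8.

+8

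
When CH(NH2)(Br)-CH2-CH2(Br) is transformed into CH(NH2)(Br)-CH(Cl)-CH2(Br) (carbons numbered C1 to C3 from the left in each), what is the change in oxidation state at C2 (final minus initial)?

Before: C2 has 2 bonds to C, 2 bonds to H → oxidation state -2.
After: C2 has 2 bonds to C, 1 bond to H, 1 bond to Cl → oxidation state 0.
Δ = 0 − (-2) = +2, so this is an oxidation at C2.

+2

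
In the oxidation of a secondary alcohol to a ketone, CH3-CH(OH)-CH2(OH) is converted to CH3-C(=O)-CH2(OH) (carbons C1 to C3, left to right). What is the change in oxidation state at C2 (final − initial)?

Before: C2 has 2 bonds to C, 1 bond to H, 1 bond to O → oxidation state 0.
After: C2 has 2 bonds to C, 2 bonds to O → oxidation state +2.
Δ = +2 − (0) = +2, so this is an oxidation at C2.

+2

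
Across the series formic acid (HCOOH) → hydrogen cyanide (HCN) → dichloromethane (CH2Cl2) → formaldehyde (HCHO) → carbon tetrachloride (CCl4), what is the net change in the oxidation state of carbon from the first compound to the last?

Carbon oxidation states along the series — formic acid: +2, hydrogen cyanide: +2, dichloromethane: 0, formaldehyde: 0, carbon tetrachloride: +4.
Net change = +4 − (+2) = +2.

+2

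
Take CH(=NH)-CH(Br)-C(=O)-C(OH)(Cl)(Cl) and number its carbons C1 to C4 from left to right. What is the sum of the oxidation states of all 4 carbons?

Tallying each carbon's bonds:
C1: 1C, 1H, 2N → 0 − 1 + 2 = +1
C2: 2C, 1H, 1Br → 0 − 1 + 1 = 0
C3: 2C, 2O → 0 + 2 = +2
C4: 1C, 1O, 2Cl → 0 + 1 + 2 = +3
Sum = +1 + 0 + 2 + 3 = +6.

+6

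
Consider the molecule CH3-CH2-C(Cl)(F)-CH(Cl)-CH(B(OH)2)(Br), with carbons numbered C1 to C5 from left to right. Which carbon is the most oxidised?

Tallying each carbon's bonds:
C1: 1C, 3H → 0 − 3 = -3
C2: 2C, 2H → 0 − 2 = -2
C3: 2C, 1F, 1Cl → 0 + 1 + 1 = +2
C4: 2C, 1H, 1Cl → 0 − 1 + 1 = 0
C5: 1C, 1H, 1Br, 1B → 0 − 1 + 1 − 1 = -1
The most oxidised carbon is C3 at +2.

C3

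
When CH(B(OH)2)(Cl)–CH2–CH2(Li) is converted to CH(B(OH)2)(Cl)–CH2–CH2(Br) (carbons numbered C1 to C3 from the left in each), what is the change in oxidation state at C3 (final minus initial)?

+2

Before: C3 has 1 bond to C, 2 bonds to H, 1 bond to Li → oxidation state -3.
After: C3 has 1 bond to C, 2 bonds to H, 1 bond to Br → oxidation state -1.
Δ = -1 − (-3) = +2, so this is an oxidation at C3.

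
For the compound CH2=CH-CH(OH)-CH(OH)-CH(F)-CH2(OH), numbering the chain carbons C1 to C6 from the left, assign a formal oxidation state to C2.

C2 has a double bond to C (2×0 = 0), one bond to C (0), one bond to H (-1).
Oxidation state = 0 + 0 − 1 = -1.

-1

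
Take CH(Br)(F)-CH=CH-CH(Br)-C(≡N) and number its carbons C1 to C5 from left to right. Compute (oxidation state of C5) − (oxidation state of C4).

C5: 1C, 3N → 0 + 3 = +3
C4: 2C, 1H, 1Br → 0 − 1 + 1 = 0
Difference: +3 − (0) = +3.

+3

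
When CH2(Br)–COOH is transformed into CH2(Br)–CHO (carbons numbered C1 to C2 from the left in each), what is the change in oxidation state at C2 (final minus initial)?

-2

Before: C2 has 1 bond to C, 3 bonds to O → oxidation state +3.
After: C2 has 1 bond to C, 1 bond to H, 2 bonds to O → oxidation state +1.
Δ = +1 − (+3) = -2, so this is a reduction at C2.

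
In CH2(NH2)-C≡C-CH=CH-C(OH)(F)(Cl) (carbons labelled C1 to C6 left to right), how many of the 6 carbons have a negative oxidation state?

Tallying each carbon's bonds:
C1: 1C, 2H, 1N → 0 − 2 + 1 = -1
C2: 4C → 0 = 0
C3: 4C → 0 = 0
C4: 3C, 1H → 0 − 1 = -1
C5: 3C, 1H → 0 − 1 = -1
C6: 1C, 1O, 1F, 1Cl → 0 + 1 + 1 + 1 = +3
3 carbons (C1, C4, C5) meet the condition.

3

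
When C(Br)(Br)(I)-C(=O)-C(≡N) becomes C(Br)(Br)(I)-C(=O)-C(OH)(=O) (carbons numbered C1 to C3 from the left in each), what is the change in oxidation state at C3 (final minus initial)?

0

Before: C3 has 1 bond to C, 3 bonds to N → oxidation state +3.
After: C3 has 1 bond to C, 3 bonds to O → oxidation state +3.
Δ = +3 − (+3) = 0, so no net redox change at C3.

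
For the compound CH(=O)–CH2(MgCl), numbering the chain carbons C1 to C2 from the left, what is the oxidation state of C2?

-3

C2 has one bond to C (0), one bond to H (-1), one bond to H (-1), one bond to Mg (-1).
Oxidation state = 0 − 1 − 1 − 1 = -3.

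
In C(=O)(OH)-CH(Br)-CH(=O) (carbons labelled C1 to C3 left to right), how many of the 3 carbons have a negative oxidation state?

0

Tallying each carbon's bonds:
C1: 1C, 3O → 0 + 3 = +3
C2: 2C, 1H, 1Br → 0 − 1 + 1 = 0
C3: 1C, 1H, 2O → 0 − 1 + 2 = +1
0 carbons meet the condition.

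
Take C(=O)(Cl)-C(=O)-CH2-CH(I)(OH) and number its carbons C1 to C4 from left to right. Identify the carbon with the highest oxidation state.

Tallying each carbon's bonds:
C1: 1C, 2O, 1Cl → 0 + 2 + 1 = +3
C2: 2C, 2O → 0 + 2 = +2
C3: 2C, 2H → 0 − 2 = -2
C4: 1C, 1H, 1O, 1I → 0 − 1 + 1 + 1 = +1
The most oxidised carbon is C1 at +3.

C1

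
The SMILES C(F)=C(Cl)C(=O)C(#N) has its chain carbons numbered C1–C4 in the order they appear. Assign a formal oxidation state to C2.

Each bond to a more electronegative atom (O, N, halogen) counts +1, each bond to a less electronegative atom (H, metal, B, Si) counts −1, and each C–C bond counts 0.
C2 has a double bond to C (2×0 = 0), one bond to C (0), one bond to Cl (+1).
Oxidation state = 0 + 0 + 1 = +1.

+1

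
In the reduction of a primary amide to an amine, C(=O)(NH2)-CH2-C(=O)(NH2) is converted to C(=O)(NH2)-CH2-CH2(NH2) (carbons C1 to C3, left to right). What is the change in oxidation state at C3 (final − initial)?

Before: C3 has 1 bond to C, 2 bonds to O, 1 bond to N → oxidation state +3.
After: C3 has 1 bond to C, 2 bonds to H, 1 bond to N → oxidation state -1.
Δ = -1 − (+3) = -4, so this is a reduction at C3.

-4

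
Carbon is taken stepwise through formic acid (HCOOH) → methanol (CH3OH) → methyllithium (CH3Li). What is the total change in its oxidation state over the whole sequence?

Carbon oxidation states along the series — formic acid: +2, methanol: -2, methyllithium: -4.
Net change = -4 − (+2) = -6.

-6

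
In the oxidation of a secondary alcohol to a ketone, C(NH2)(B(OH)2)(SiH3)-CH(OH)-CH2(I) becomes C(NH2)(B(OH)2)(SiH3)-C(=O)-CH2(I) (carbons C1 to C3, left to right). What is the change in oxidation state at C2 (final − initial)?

+2

Before: C2 has 2 bonds to C, 1 bond to H, 1 bond to O → oxidation state 0.
After: C2 has 2 bonds to C, 2 bonds to O → oxidation state +2.
Δ = +2 − (0) = +2, so this is an oxidation at C2.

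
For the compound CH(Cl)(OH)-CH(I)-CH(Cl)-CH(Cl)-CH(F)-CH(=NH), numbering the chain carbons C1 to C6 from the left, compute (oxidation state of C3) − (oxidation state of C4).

0

C3: 2C, 1H, 1Cl → 0 − 1 + 1 = 0
C4: 2C, 1H, 1Cl → 0 − 1 + 1 = 0
Difference: 0 − (0) = 0.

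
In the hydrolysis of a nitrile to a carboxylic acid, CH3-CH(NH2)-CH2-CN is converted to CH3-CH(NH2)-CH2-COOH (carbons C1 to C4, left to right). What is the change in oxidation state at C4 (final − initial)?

Before: C4 has 1 bond to C, 3 bonds to N → oxidation state +3.
After: C4 has 1 bond to C, 3 bonds to O → oxidation state +3.
Δ = +3 − (+3) = 0, so no net redox change at C4.

0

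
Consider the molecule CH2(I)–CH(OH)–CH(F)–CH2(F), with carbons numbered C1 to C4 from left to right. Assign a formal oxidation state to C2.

0

Bonds to more-electronegative neighbours contribute +1 each, bonds to H or metals contribute −1 each, and C–C bonds contribute 0.
C2 has one bond to C (0), one bond to C (0), one bond to O (+1), one bond to H (-1).
Oxidation state = 0 + 0 + 1 − 1 = 0.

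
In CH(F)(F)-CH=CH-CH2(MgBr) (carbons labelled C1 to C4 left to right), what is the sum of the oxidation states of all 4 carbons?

Bonds to more-electronegative neighbours contribute +1 each, bonds to H or metals contribute −1 each, and C–C bonds contribute 0. Tallying each carbon:
C1: 1C, 1H, 2F → 0 − 1 + 2 = +1
C2: 3C, 1H → 0 − 1 = -1
C3: 3C, 1H → 0 − 1 = -1
C4: 1C, 2H, 1Mg → 0 − 2 − 1 = -3
Sum = +1 − 1 − 1 − 3 = -4.

-4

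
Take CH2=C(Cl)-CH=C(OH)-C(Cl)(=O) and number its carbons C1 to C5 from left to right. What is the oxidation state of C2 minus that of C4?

C2: 3C, 1Cl → 0 + 1 = +1
C4: 3C, 1O → 0 + 1 = +1
Difference: +1 − (+1) = 0.

0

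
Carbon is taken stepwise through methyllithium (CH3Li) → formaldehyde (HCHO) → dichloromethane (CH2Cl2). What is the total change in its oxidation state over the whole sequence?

+4

Carbon oxidation states along the series — methyllithium: -4, formaldehyde: 0, dichloromethane: 0.
Net change = 0 − (-4) = +4.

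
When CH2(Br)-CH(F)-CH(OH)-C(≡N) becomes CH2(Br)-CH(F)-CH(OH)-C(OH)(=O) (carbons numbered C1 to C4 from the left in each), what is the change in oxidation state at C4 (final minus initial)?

0

Before: C4 has 1 bond to C, 3 bonds to N → oxidation state +3.
After: C4 has 1 bond to C, 3 bonds to O → oxidation state +3.
Δ = +3 − (+3) = 0, so no net redox change at C4.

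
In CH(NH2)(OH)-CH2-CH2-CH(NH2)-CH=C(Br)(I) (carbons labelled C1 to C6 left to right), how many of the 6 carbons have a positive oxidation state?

2

Tallying each carbon's bonds:
C1: 1C, 1H, 1O, 1N → 0 − 1 + 1 + 1 = +1
C2: 2C, 2H → 0 − 2 = -2
C3: 2C, 2H → 0 − 2 = -2
C4: 2C, 1H, 1N → 0 − 1 + 1 = 0
C5: 3C, 1H → 0 − 1 = -1
C6: 2C, 1Br, 1I → 0 + 1 + 1 = +2
2 carbons (C1, C6) meet the condition.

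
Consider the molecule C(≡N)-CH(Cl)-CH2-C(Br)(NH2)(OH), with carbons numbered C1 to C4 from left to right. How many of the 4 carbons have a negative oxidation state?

Tallying each carbon's bonds:
C1: 1C, 3N → 0 + 3 = +3
C2: 2C, 1H, 1Cl → 0 − 1 + 1 = 0
C3: 2C, 2H → 0 − 2 = -2
C4: 1C, 1O, 1N, 1Br → 0 + 1 + 1 + 1 = +3
1 carbon (C3) meets the condition.

1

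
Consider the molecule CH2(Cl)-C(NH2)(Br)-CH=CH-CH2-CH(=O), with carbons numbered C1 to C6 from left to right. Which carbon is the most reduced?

Bonds to more-electronegative neighbours contribute +1 each, bonds to H or metals contribute −1 each, and C–C bonds contribute 0. Tallying each carbon:
C1: 1C, 2H, 1Cl → 0 − 2 + 1 = -1
C2: 2C, 1N, 1Br → 0 + 1 + 1 = +2
C3: 3C, 1H → 0 − 1 = -1
C4: 3C, 1H → 0 − 1 = -1
C5: 2C, 2H → 0 − 2 = -2
C6: 1C, 1H, 2O → 0 − 1 + 2 = +1
The most reduced carbon is C5 at -2.

C5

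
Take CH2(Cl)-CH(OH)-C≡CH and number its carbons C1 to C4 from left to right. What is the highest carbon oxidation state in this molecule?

Bonds to more-electronegative neighbours contribute +1 each, bonds to H or metals contribute −1 each, and C–C bonds contribute 0. Tallying each carbon:
C1: 1C, 2H, 1Cl → 0 − 2 + 1 = -1
C2: 2C, 1H, 1O → 0 − 1 + 1 = 0
C3: 4C → 0 = 0
C4: 3C, 1H → 0 − 1 = -1
The highest value is 0.

0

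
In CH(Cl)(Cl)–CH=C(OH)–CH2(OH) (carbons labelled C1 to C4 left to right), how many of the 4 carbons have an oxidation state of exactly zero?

Tallying each carbon's bonds:
C1: 1C, 1H, 2Cl → 0 − 1 + 2 = +1
C2: 3C, 1H → 0 − 1 = -1
C3: 3C, 1O → 0 + 1 = +1
C4: 1C, 2H, 1O → 0 − 2 + 1 = -1
0 carbons meet the condition.

0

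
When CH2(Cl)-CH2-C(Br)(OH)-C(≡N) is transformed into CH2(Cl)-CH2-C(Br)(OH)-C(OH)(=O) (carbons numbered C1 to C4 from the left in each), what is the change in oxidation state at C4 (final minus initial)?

0

Before: C4 has 1 bond to C, 3 bonds to N → oxidation state +3.
After: C4 has 1 bond to C, 3 bonds to O → oxidation state +3.
Δ = +3 − (+3) = 0, so no net redox change at C4.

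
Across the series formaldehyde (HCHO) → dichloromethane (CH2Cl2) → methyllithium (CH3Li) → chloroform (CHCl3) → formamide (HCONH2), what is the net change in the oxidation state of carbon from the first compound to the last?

+2

Carbon oxidation states along the series — formaldehyde: 0, dichloromethane: 0, methyllithium: -4, chloroform: +2, formamide: +2.
Net change = +2 − (0) = +2.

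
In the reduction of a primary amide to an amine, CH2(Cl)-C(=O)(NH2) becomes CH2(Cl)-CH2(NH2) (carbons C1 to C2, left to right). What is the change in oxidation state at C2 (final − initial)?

Before: C2 has 1 bond to C, 2 bonds to O, 1 bond to N → oxidation state +3.
After: C2 has 1 bond to C, 2 bonds to H, 1 bond to N → oxidation state -1.
Δ = -1 − (+3) = -4, so this is a reduction at C2.

-4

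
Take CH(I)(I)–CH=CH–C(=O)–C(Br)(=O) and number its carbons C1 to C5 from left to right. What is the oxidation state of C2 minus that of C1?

C2: 3C, 1H → 0 − 1 = -1
C1: 1C, 1H, 2I → 0 − 1 + 2 = +1
Difference: -1 − (+1) = -2.

-2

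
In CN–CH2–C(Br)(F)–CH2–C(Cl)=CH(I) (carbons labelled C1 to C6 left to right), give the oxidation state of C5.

+1

C5 has one bond to C (0), a double bond to C (2×0 = 0), one bond to Cl (+1).
Oxidation state = 0 + 0 + 1 = +1.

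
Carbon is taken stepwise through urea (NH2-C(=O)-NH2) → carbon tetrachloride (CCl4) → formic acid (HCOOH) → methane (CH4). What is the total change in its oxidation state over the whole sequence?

-8

Carbon oxidation states along the series — urea: +4, carbon tetrachloride: +4, formic acid: +2, methane: -4.
Net change = -4 − (+4) = -8.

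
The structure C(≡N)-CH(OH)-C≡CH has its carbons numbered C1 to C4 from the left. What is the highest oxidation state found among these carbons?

Tallying each carbon's bonds:
C1: 1C, 3N → 0 + 3 = +3
C2: 2C, 1H, 1O → 0 − 1 + 1 = 0
C3: 4C → 0 = 0
C4: 3C, 1H → 0 − 1 = -1
The highest value is +3.

+3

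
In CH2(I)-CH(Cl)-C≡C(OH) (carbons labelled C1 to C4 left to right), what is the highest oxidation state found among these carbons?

+1

Tallying each carbon's bonds:
C1: 1C, 2H, 1I → 0 − 2 + 1 = -1
C2: 2C, 1H, 1Cl → 0 − 1 + 1 = 0
C3: 4C → 0 = 0
C4: 3C, 1O → 0 + 1 = +1
The highest value is +1.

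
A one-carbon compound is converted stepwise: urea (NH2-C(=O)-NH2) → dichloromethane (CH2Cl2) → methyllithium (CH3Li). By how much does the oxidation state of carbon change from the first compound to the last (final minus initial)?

Carbon oxidation states along the series — urea: +4, dichloromethane: 0, methyllithium: -4.
Net change = -4 − (+4) = -8.

-8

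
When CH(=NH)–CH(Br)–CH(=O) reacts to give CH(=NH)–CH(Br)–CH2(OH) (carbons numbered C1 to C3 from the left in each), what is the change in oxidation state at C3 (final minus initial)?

-2

Before: C3 has 1 bond to C, 1 bond to H, 2 bonds to O → oxidation state +1.
After: C3 has 1 bond to C, 2 bonds to H, 1 bond to O → oxidation state -1.
Δ = -1 − (+1) = -2, so this is a reduction at C3.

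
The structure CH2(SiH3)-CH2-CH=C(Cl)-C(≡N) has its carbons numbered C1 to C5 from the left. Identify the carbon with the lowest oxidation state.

C1

Tallying each carbon's bonds:
C1: 1C, 2H, 1Si → 0 − 2 − 1 = -3
C2: 2C, 2H → 0 − 2 = -2
C3: 3C, 1H → 0 − 1 = -1
C4: 3C, 1Cl → 0 + 1 = +1
C5: 1C, 3N → 0 + 3 = +3
The most reduced carbon is C1 at -3.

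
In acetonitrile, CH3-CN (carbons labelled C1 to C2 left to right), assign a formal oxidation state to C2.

+3

Bonds to more-electronegative neighbours contribute +1 each, bonds to H or metals contribute −1 each, and C–C bonds contribute 0.
C2 has a triple bond to N (3×+1 = +3), one bond to C (0).
Oxidation state = +3 + 0 = +3.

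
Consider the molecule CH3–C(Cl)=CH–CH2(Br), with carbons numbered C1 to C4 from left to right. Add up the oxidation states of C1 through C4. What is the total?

Each bond to a more electronegative atom (O, N, halogen) counts +1, each bond to a less electronegative atom (H, metal, B, Si) counts −1, and each C–C bond counts 0. Tallying each carbon:
C1: 1C, 3H → 0 − 3 = -3
C2: 3C, 1Cl → 0 + 1 = +1
C3: 3C, 1H → 0 − 1 = -1
C4: 1C, 2H, 1Br → 0 − 2 + 1 = -1
Sum = -3 + 1 − 1 − 1 = -4.

-4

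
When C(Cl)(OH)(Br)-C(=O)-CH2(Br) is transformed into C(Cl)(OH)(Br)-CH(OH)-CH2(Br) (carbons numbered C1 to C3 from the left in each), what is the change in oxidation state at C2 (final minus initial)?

-2

Before: C2 has 2 bonds to C, 2 bonds to O → oxidation state +2.
After: C2 has 2 bonds to C, 1 bond to H, 1 bond to O → oxidation state 0.
Δ = 0 − (+2) = -2, so this is a reduction at C2.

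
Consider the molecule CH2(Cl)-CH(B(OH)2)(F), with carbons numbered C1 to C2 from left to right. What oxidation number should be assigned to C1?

C1 has one bond to C (0), one bond to H (-1), one bond to H (-1), one bond to Cl (+1).
Oxidation state = 0 − 1 − 1 + 1 = -1.

-1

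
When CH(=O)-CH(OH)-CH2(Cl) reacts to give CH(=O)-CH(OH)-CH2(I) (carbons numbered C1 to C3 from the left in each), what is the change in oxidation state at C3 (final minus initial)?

Before: C3 has 1 bond to C, 2 bonds to H, 1 bond to Cl → oxidation state -1.
After: C3 has 1 bond to C, 2 bonds to H, 1 bond to I → oxidation state -1.
Δ = -1 − (-1) = 0, so no net redox change at C3.

0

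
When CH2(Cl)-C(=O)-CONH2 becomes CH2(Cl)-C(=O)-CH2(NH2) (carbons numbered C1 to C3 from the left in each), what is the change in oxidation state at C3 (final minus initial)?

-4

Before: C3 has 1 bond to C, 2 bonds to O, 1 bond to N → oxidation state +3.
After: C3 has 1 bond to C, 2 bonds to H, 1 bond to N → oxidation state -1.
Δ = -1 − (+3) = -4, so this is a reduction at C3.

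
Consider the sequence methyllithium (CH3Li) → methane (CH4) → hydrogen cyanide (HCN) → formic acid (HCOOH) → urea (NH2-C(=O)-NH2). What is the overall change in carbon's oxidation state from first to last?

Carbon oxidation states along the series — methyllithium: -4, methane: -4, hydrogen cyanide: +2, formic acid: +2, urea: +4.
Net change = +4 − (-4) = +8.

+8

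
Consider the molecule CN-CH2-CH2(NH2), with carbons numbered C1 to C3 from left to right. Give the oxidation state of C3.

C3 has one bond to C (0), one bond to H (-1), one bond to N (+1), one bond to H (-1).
Oxidation state = 0 − 1 + 1 − 1 = -1.

-1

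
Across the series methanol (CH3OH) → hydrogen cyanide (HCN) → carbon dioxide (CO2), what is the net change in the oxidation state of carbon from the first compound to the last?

+6

Carbon oxidation states along the series — methanol: -2, hydrogen cyanide: +2, carbon dioxide: +4.
Net change = +4 − (-2) = +6.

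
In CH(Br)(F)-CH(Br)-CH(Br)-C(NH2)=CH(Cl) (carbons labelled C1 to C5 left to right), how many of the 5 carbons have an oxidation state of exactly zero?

3

Tallying each carbon's bonds:
C1: 1C, 1H, 1F, 1Br → 0 − 1 + 1 + 1 = +1
C2: 2C, 1H, 1Br → 0 − 1 + 1 = 0
C3: 2C, 1H, 1Br → 0 − 1 + 1 = 0
C4: 3C, 1N → 0 + 1 = +1
C5: 2C, 1H, 1Cl → 0 − 1 + 1 = 0
3 carbons (C2, C3, C5) meet the condition.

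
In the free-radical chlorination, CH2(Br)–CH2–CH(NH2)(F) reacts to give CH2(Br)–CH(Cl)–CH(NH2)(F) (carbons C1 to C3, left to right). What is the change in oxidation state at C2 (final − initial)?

Before: C2 has 2 bonds to C, 2 bonds to H → oxidation state -2.
After: C2 has 2 bonds to C, 1 bond to H, 1 bond to Cl → oxidation state 0.
Δ = 0 − (-2) = +2, so this is an oxidation at C2.

+2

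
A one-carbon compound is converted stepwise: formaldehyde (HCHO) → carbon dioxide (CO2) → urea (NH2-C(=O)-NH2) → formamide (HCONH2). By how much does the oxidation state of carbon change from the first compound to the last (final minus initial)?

Carbon oxidation states along the series — formaldehyde: 0, carbon dioxide: +4, urea: +4, formamide: +2.
Net change = +2 − (0) = +2.

+2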